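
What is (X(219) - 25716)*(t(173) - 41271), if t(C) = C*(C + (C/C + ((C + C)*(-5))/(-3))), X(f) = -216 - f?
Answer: -2316830411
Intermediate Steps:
t(C) = C*(1 + 13*C/3) (t(C) = C*(C + (1 + ((2*C)*(-5))*(-⅓))) = C*(C + (1 - 10*C*(-⅓))) = C*(C + (1 + 10*C/3)) = C*(1 + 13*C/3))
(X(219) - 25716)*(t(173) - 41271) = ((-216 - 1*219) - 25716)*((⅓)*173*(3 + 13*173) - 41271) = ((-216 - 219) - 25716)*((⅓)*173*(3 + 2249) - 41271) = (-435 - 25716)*((⅓)*173*2252 - 41271) = -26151*(389596/3 - 41271) = -26151*265783/3 = -2316830411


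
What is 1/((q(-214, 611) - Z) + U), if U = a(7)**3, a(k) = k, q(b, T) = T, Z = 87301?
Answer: -1/86347 ≈ -1.1581e-5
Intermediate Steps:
U = 343 (U = 7**3 = 343)
1/((q(-214, 611) - Z) + U) = 1/((611 - 1*87301) + 343) = 1/((611 - 87301) + 343) = 1/(-86690 + 343) = 1/(-86347) = -1/86347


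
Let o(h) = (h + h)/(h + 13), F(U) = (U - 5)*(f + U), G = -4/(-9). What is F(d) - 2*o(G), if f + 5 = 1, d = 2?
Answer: 710/121 ≈ 5.8678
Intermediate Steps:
f = -4 (f = -5 + 1 = -4)
G = 4/9 (G = -4*(-1/9) = 4/9 ≈ 0.44444)
F(U) = (-5 + U)*(-4 + U) (F(U) = (U - 5)*(-4 + U) = (-5 + U)*(-4 + U))
o(h) = 2*h/(13 + h) (o(h) = (2*h)/(13 + h) = 2*h/(13 + h))
F(d) - 2*o(G) = (20 + 2**2 - 9*2) - 4*4/(9*(13 + 4/9)) = (20 + 4 - 18) - 4*4/(9*121/9) = 6 - 4*4*9/(9*121) = 6 - 2*8/121 = 6 - 16/121 = 710/121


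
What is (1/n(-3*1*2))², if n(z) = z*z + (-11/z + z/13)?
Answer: 6084/8497225 ≈ 0.00071600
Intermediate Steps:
n(z) = z² - 11/z + z/13 (n(z) = z² + (-11/z + z*(1/13)) = z² + (-11/z + z/13) = z² - 11/z + z/13)
(1/n(-3*1*2))² = (1/((-3*1*2)² - 11/(-3*1*2) + (-3*1*2)/13))² = (1/((-3*2)² - 11/((-3*2)) + (-3*2)/13))² = (1/((-6)² - 11/(-6) + (1/13)*(-6)))² = (1/(36 - 11*(-⅙) - 6/13))² = (1/(36 + 11/6 - 6/13))² = (1/(2915/78))² = (78/2915)² = 6084/8497225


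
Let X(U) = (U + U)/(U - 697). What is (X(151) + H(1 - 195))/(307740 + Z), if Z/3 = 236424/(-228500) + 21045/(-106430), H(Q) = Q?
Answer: -64583429540750/102155475506632821 ≈ -0.00063221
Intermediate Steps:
X(U) = 2*U/(-697 + U) (X(U) = (2*U)/(-697 + U) = 2*U/(-697 + U))
Z = -4495708323/1215962750 (Z = 3*(236424/(-228500) + 21045/(-106430)) = 3*(236424*(-1/228500) + 21045*(-1/106430)) = 3*(-59106/57125 - 4209/21286) = 3*(-1498569441/1215962750) = -4495708323/1215962750 ≈ -3.6972)
(X(151) + H(1 - 195))/(307740 + Z) = (2*151/(-697 + 151) + (1 - 195))/(307740 - 4495708323/1215962750) = (2*151/(-546) - 194)/(374195880976677/1215962750) = (2*151*(-1/546) - 194)*(1215962750/374195880976677) = (-151/273 - 194)*(1215962750/374195880976677) = -53113/273*1215962750/374195880976677 = -64583429540750/102155475506632821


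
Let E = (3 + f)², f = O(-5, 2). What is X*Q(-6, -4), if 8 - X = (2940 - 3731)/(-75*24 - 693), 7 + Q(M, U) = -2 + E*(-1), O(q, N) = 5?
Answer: -1398169/2493 ≈ -560.84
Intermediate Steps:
f = 5
E = 64 (E = (3 + 5)² = 8² = 64)
Q(M, U) = -73 (Q(M, U) = -7 + (-2 + 64*(-1)) = -7 + (-2 - 64) = -7 - 66 = -73)
X = 19153/2493 (X = 8 - (2940 - 3731)/(-75*24 - 693) = 8 - (-791)/(-1800 - 693) = 8 - (-791)/(-2493) = 8 - (-791)*(-1)/2493 = 8 - 1*791/2493 = 8 - 791/2493 = 19153/2493 ≈ 7.6827)
X*Q(-6, -4) = (19153/2493)*(-73) = -1398169/2493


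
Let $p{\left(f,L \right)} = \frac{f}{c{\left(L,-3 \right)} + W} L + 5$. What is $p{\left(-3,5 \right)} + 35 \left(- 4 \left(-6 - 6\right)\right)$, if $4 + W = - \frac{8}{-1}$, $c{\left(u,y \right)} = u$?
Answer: $\frac{5050}{3} \approx 1683.3$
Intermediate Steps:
$W = 4$ ($W = -4 - \frac{8}{-1} = -4 - -8 = -4 + 8 = 4$)
$p{\left(f,L \right)} = 5 + \frac{L f}{4 + L}$ ($p{\left(f,L \right)} = \frac{f}{L + 4} L + 5 = \frac{f}{4 + L} L + 5 = \frac{L f}{4 + L} + 5 = 5 + \frac{L f}{4 + L}$)
$p{\left(-3,5 \right)} + 35 \left(- 4 \left(-6 - 6\right)\right) = \frac{20 + 5 \cdot 5 + 5 \left(-3\right)}{4 + 5} + 35 \left(- 4 \left(-6 - 6\right)\right) = \frac{20 + 25 - 15}{9} + 35 \left(\left(-4\right) \left(-12\right)\right) = \frac{1}{9} \cdot 30 + 35 \cdot 48 = \frac{10}{3} + 1680 = \frac{5050}{3}$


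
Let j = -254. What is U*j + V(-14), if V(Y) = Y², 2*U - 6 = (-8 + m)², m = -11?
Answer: -46413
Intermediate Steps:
U = 367/2 (U = 3 + (-8 - 11)²/2 = 3 + (½)*(-19)² = 3 + (½)*361 = 3 + 361/2 = 367/2 ≈ 183.50)
U*j + V(-14) = (367/2)*(-254) + (-14)² = -46609 + 196 = -46413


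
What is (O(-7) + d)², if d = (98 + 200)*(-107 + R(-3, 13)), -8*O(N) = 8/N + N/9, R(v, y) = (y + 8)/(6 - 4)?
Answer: 210058846467649/254016 ≈ 8.2695e+8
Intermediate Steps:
R(v, y) = 4 + y/2 (R(v, y) = (8 + y)/2 = (8 + y)*(½) = 4 + y/2)
O(N) = -1/N - N/72 (O(N) = -(8/N + N/9)/8 = -1/N - N/72)
d = -28757 (d = (98 + 200)*(-107 + (4 + (½)*13)) = 298*(-107 + (4 + 13/2)) = 298*(-107 + 21/2) = 298*(-193/2) = -28757)
(O(-7) + d)² = ((-1/(-7) - 1/72*(-7)) - 28757)² = ((-1*(-⅐) + 7/72) - 28757)² = ((⅐ + 7/72) - 28757)² = (121/504 - 28757)² = (-14493407/504)² = 210058846467649/254016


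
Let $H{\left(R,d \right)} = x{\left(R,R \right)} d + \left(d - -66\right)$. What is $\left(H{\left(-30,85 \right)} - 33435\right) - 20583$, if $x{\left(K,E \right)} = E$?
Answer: $-56417$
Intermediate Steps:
$H{\left(R,d \right)} = 66 + d + R d$ ($H{\left(R,d \right)} = R d + \left(d - -66\right) = R d + \left(d + 66\right) = R d + \left(66 + d\right) = 66 + d + R d$)
$\left(H{\left(-30,85 \right)} - 33435\right) - 20583 = \left(\left(66 + 85 - 2550\right) - 33435\right) - 20583 = \left(-2399 - 33435\right) - 20583 = -35834 - 20583 = -56417$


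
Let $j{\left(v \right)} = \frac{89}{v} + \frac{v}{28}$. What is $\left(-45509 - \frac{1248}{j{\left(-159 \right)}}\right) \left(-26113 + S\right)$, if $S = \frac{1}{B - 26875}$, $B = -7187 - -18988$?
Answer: $\frac{495327038740973043}{418650202} \approx 1.1832 \cdot 10^{9}$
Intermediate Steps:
$B = 11801$ ($B = -7187 + 18988 = 11801$)
$j{\left(v \right)} = \frac{89}{v} + \frac{v}{28}$ ($j{\left(v \right)} = \frac{89}{v} + v \frac{1}{28} = \frac{89}{v} + \frac{v}{28}$)
$S = - \frac{1}{15074}$ ($S = \frac{1}{11801 - 26875} = \frac{1}{-15074} = - \frac{1}{15074} \approx -6.6339 \cdot 10^{-5}$)
$\left(-45509 - \frac{1248}{j{\left(-159 \right)}}\right) \left(-26113 + S\right) = \left(-45509 - \frac{1248}{\frac{89}{-159} + \frac{1}{28} \left(-159\right)}\right) \left(-26113 - \frac{1}{15074}\right) = \left(-45509 - \frac{1248}{89 \left(- \frac{1}{159}\right) - \frac{159}{28}}\right) \left(- \frac{393627363}{15074}\right) = \left(-45509 - \frac{1248}{- \frac{89}{159} - \frac{159}{28}}\right) \left(- \frac{393627363}{15074}\right) = \left(-45509 - \frac{1248}{- \frac{27773}{4452}}\right) \left(- \frac{393627363}{15074}\right) = \left(-45509 - - \frac{5556096}{27773}\right) \left(- \frac{393627363}{15074}\right) = \left(-45509 + \frac{5556096}{27773}\right) \left(- \frac{393627363}{15074}\right) = \left(- \frac{1258365361}{27773}\right) \left(- \frac{393627363}{15074}\right) = \frac{495327038740973043}{418650202}$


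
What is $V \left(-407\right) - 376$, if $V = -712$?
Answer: $289408$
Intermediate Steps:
$V \left(-407\right) - 376 = \left(-712\right) \left(-407\right) - 376 = 289784 - 376 = 289408$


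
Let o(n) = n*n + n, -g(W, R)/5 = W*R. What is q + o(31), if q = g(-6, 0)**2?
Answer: 992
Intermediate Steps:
g(W, R) = -5*R*W (g(W, R) = -5*W*R = -5*R*W)
o(n) = n + n**2 (o(n) = n**2 + n = n + n**2)
q = 0 (q = (-5*0*(-6))**2 = 0**2 = 0)
q + o(31) = 0 + 31*(1 + 31) = 0 + 31*32 = 0 + 992 = 992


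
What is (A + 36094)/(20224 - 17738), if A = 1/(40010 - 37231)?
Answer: 9118657/628054 ≈ 14.519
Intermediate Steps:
A = 1/2779 ≈ 0.00035984
(A + 36094)/(20224 - 17738) = (1/2779 + 36094)/(20224 - 17738) = (100305227/2779)/2486 = (100305227/2779)*(1/2486) = 9118657/628054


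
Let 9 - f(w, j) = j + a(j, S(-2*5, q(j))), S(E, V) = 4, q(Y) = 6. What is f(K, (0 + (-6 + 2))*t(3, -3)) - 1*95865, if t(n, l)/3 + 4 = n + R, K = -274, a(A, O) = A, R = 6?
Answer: -95736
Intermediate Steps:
t(n, l) = 6 + 3*n (t(n, l) = -12 + 3*(n + 6) = -12 + 3*(6 + n) = -12 + (18 + 3*n) = 6 + 3*n)
f(w, j) = 9 - 2*j (f(w, j) = 9 - (j + j) = 9 - 2*j)
f(K, (0 + (-6 + 2))*t(3, -3)) - 1*95865 = (9 - 2*(0 + (-6 + 2))*(6 + 3*3)) - 1*95865 = (9 - 2*(0 - 4)*(6 + 9)) - 95865 = (9 - (-8)*15) - 95865 = (9 - 2*(-60)) - 95865 = (9 + 120) - 95865 = 129 - 95865 = -95736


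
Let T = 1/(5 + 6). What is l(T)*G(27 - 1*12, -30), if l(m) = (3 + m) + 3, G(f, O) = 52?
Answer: 3484/11 ≈ 316.73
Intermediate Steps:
T = 1/11 ≈ 0.090909
l(m) = 6 + m
l(T)*G(27 - 1*12, -30) = (6 + 1/11)*52 = (67/11)*52 = 3484/11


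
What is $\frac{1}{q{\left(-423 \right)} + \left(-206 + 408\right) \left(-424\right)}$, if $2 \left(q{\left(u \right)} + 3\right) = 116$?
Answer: $- \frac{1}{85593} \approx -1.1683 \cdot 10^{-5}$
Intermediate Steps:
$q{\left(u \right)} = 55$ ($q{\left(u \right)} = -3 + \frac{1}{2} \cdot 116 = -3 + 58 = 55$)
$\frac{1}{q{\left(-423 \right)} + \left(-206 + 408\right) \left(-424\right)} = \frac{1}{55 + \left(-206 + 408\right) \left(-424\right)} = \frac{1}{55 + 202 \left(-424\right)} = \frac{1}{55 - 85648} = \frac{1}{-85593} = - \frac{1}{85593}$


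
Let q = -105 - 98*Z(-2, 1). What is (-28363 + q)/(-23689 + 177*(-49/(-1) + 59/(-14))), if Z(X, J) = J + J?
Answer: 401296/220667 ≈ 1.8186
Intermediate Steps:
Z(X, J) = 2*J
q = -301 (q = -105 - 196 = -301)
(-28363 + q)/(-23689 + 177*(-49/(-1) + 59/(-14))) = (-28363 - 301)/(-23689 + 177*(-49/(-1) + 59/(-14))) = -28664/(-23689 + 177*(-49*(-1) + 59*(-1/14))) = -28664/(-23689 + 177*(49 - 59/14)) = -28664/(-23689 + 177*(627/14)) = -28664/(-23689 + 110979/14) = -28664/(-220667/14) = -28664*(-14/220667) = 401296/220667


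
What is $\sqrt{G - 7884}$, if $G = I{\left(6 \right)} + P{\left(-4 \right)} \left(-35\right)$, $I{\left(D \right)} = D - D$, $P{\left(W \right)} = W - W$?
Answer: $6 i \sqrt{219} \approx 88.792 i$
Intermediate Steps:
$P{\left(W \right)} = 0$
$I{\left(D \right)} = 0$
$G = 0$ ($G = 0 + 0 \left(-35\right) = 0 + 0 = 0$)
$\sqrt{G - 7884} = \sqrt{0 - 7884} = \sqrt{-7884} = 6 i \sqrt{219}$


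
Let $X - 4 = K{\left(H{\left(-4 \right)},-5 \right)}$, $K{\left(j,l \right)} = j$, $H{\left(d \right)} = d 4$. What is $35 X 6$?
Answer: $-2520$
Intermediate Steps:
$H{\left(d \right)} = 4 d$
$X = -12$ ($X = 4 + 4 \left(-4\right) = 4 - 16 = -12$)
$35 X 6 = 35 \left(-12\right) 6 = \left(-420\right) 6 = -2520$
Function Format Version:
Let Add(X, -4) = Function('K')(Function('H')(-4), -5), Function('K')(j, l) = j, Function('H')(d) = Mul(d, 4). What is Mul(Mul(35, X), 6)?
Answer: -2520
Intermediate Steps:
Function('H')(d) = Mul(4, d)
X = -12 (X = Add(4, Mul(4, -4)) = Add(4, -16) = -12)
Mul(Mul(35, X), 6) = Mul(Mul(35, -12), 6) = Mul(-420, 6) = -2520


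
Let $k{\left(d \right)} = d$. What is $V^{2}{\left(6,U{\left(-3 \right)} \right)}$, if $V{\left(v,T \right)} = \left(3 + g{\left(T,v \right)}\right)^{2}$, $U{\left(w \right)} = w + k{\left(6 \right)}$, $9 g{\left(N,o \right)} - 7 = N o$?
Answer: $\frac{7311616}{6561} \approx 1114.4$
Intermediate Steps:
$g{\left(N,o \right)} = \frac{7}{9} + \frac{N o}{9}$
$U{\left(w \right)} = 6 + w$ ($U{\left(w \right)} = w + 6 = 6 + w$)
$V{\left(v,T \right)} = \left(\frac{34}{9} + \frac{T v}{9}\right)^{2}$ ($V{\left(v,T \right)} = \left(3 + \left(\frac{7}{9} + \frac{T v}{9}\right)\right)^{2} = \left(\frac{34}{9} + \frac{T v}{9}\right)^{2}$)
$V^{2}{\left(6,U{\left(-3 \right)} \right)} = \left(\frac{\left(34 + \left(6 - 3\right) 6\right)^{2}}{81}\right)^{2} = \left(\frac{\left(34 + 3 \cdot 6\right)^{2}}{81}\right)^{2} = \left(\frac{\left(34 + 18\right)^{2}}{81}\right)^{2} = \left(\frac{52^{2}}{81}\right)^{2} = \left(\frac{1}{81} \cdot 2704\right)^{2} = \left(\frac{2704}{81}\right)^{2} = \frac{7311616}{6561}$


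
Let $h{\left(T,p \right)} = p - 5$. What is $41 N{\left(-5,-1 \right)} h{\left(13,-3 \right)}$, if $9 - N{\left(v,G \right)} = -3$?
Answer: $-3936$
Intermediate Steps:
$h{\left(T,p \right)} = -5 + p$
$N{\left(v,G \right)} = 12$ ($N{\left(v,G \right)} = 9 - -3 = 9 + 3 = 12$)
$41 N{\left(-5,-1 \right)} h{\left(13,-3 \right)} = 41 \cdot 12 \left(-5 - 3\right) = 492 \left(-8\right) = -3936$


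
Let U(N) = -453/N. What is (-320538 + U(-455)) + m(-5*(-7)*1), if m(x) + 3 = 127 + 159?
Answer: -145715572/455 ≈ -3.2025e+5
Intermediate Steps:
m(x) = 283 (m(x) = -3 + (127 + 159) = -3 + 286 = 283)
(-320538 + U(-455)) + m(-5*(-7)*1) = (-320538 - 453/(-455)) + 283 = (-320538 - 453*(-1/455)) + 283 = (-320538 + 453/455) + 283 = -145844337/455 + 283 = -145715572/455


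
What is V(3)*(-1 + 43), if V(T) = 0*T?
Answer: 0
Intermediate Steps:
V(T) = 0
V(3)*(-1 + 43) = 0*(-1 + 43) = 0*42 = 0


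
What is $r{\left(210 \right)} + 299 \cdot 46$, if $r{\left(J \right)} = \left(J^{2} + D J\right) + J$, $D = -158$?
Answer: $24884$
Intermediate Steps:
$r{\left(J \right)} = J^{2} - 157 J$ ($r{\left(J \right)} = \left(J^{2} - 158 J\right) + J = J^{2} - 157 J$)
$r{\left(210 \right)} + 299 \cdot 46 = 210 \left(-157 + 210\right) + 299 \cdot 46 = 210 \cdot 53 + 13754 = 11130 + 13754 = 24884$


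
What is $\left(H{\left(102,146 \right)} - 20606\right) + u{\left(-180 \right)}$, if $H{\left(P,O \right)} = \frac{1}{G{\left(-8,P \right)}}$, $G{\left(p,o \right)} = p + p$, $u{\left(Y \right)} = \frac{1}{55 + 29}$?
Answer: $- \frac{6923633}{336} \approx -20606.0$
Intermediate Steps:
$u{\left(Y \right)} = \frac{1}{84}$
$G{\left(p,o \right)} = 2 p$
$H{\left(P,O \right)} = - \frac{1}{16}$ ($H{\left(P,O \right)} = \frac{1}{2 \left(-8\right)} = \frac{1}{-16} = - \frac{1}{16}$)
$\left(H{\left(102,146 \right)} - 20606\right) + u{\left(-180 \right)} = \left(- \frac{1}{16} - 20606\right) + \frac{1}{84} = - \frac{329697}{16} + \frac{1}{84} = - \frac{6923633}{336}$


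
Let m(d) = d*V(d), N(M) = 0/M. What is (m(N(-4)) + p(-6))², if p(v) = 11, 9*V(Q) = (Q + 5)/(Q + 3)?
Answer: 121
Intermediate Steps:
V(Q) = (5 + Q)/(9*(3 + Q)) (V(Q) = ((Q + 5)/(Q + 3))/9 = ((5 + Q)/(3 + Q))/9 = (5 + Q)/(9*(3 + Q)))
N(M) = 0
m(d) = d*(5 + d)/(9*(3 + d)) (m(d) = d*((5 + d)/(9*(3 + d))) = d*(5 + d)/(9*(3 + d)))
(m(N(-4)) + p(-6))² = ((⅑)*0*(5 + 0)/(3 + 0) + 11)² = ((⅑)*0*5/3 + 11)² = ((⅑)*0*(⅓)*5 + 11)² = (0 + 11)² = 11² = 121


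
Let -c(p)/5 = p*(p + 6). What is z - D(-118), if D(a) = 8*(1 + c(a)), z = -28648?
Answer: 499984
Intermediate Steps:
c(p) = -5*p*(6 + p) (c(p) = -5*p*(p + 6) = -5*p*(6 + p))
D(a) = 8 - 40*a*(6 + a) (D(a) = 8*(1 - 5*a*(6 + a)) = 8 - 40*a*(6 + a))
z - D(-118) = -28648 - (8 - 40*(-118)*(6 - 118)) = -28648 - (8 - 40*(-118)*(-112)) = -28648 - (8 - 528640) = -28648 - 1*(-528632) = -28648 + 528632 = 499984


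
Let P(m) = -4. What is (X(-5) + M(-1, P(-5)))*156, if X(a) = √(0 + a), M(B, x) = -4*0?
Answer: 156*I*√5 ≈ 348.83*I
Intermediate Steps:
M(B, x) = 0
X(a) = √a
(X(-5) + M(-1, P(-5)))*156 = (√(-5) + 0)*156 = (I*√5 + 0)*156 = (I*√5)*156 = 156*I*√5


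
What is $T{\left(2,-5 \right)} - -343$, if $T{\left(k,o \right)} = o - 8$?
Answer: $330$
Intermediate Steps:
$T{\left(k,o \right)} = -8 + o$ ($T{\left(k,o \right)} = o - 8 = -8 + o$)
$T{\left(2,-5 \right)} - -343 = \left(-8 - 5\right) - -343 = -13 + 343 = 330$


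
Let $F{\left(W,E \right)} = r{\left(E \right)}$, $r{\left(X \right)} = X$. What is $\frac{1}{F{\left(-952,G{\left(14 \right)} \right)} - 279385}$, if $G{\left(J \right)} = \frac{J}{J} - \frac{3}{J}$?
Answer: $- \frac{14}{3911379} \approx -3.5793 \cdot 10^{-6}$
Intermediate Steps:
$G{\left(J \right)} = 1 - \frac{3}{J}$
$F{\left(W,E \right)} = E$
$\frac{1}{F{\left(-952,G{\left(14 \right)} \right)} - 279385} = \frac{1}{\frac{-3 + 14}{14} - 279385} = \frac{1}{\frac{1}{14} \cdot 11 - 279385} = \frac{1}{\frac{11}{14} - 279385} = \frac{1}{- \frac{3911379}{14}} = - \frac{14}{3911379}$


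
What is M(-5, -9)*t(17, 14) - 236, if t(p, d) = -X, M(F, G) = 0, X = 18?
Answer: -236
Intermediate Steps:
t(p, d) = -18 (t(p, d) = -1*18 = -18)
M(-5, -9)*t(17, 14) - 236 = 0*(-18) - 236 = 0 - 236 = -236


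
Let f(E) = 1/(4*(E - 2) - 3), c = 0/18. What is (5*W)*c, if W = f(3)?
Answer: 0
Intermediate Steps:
c = 0 (c = 0*(1/18) = 0)
f(E) = 1/(-11 + 4*E) (f(E) = 1/(4*(-2 + E) - 3) = 1/((-8 + 4*E) - 3) = 1/(-11 + 4*E))
W = 1 (W = 1/(-11 + 4*3) = 1/(-11 + 12) = 1/1 = 1)
(5*W)*c = (5*1)*0 = 5*0 = 0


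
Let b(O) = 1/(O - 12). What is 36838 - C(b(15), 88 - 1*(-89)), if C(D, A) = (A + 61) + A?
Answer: 36423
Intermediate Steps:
b(O) = 1/(-12 + O)
C(D, A) = 61 + 2*A (C(D, A) = (61 + A) + A = 61 + 2*A)
36838 - C(b(15), 88 - 1*(-89)) = 36838 - (61 + 2*(88 - 1*(-89))) = 36838 - (61 + 2*(88 + 89)) = 36838 - (61 + 2*177) = 36838 - (61 + 354) = 36838 - 1*415 = 36838 - 415 = 36423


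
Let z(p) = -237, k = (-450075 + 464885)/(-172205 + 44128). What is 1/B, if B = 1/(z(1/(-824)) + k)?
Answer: -30369059/128077 ≈ -237.12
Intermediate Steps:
k = -14810/128077 (k = 14810/(-128077) = 14810*(-1/128077) = -14810/128077 ≈ -0.11563)
B = -128077/30369059 (B = 1/(-237 - 14810/128077) = 1/(-30369059/128077) = -128077/30369059 ≈ -0.0042173)
1/B = 1/(-128077/30369059) = -30369059/128077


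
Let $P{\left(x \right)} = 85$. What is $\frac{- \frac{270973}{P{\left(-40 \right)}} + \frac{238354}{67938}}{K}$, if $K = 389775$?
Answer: $- \frac{9194551792}{1125422692875} \approx -0.0081699$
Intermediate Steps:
$\frac{- \frac{270973}{P{\left(-40 \right)}} + \frac{238354}{67938}}{K} = \frac{- \frac{270973}{85} + \frac{238354}{67938}}{389775} = \left(\left(-270973\right) \frac{1}{85} + 238354 \cdot \frac{1}{67938}\right) \frac{1}{389775} = \left(- \frac{270973}{85} + \frac{119177}{33969}\right) \frac{1}{389775} = \left(- \frac{9194551792}{2887365}\right) \frac{1}{389775} = - \frac{9194551792}{1125422692875}$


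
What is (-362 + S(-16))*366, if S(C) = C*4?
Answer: -155916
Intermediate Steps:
S(C) = 4*C
(-362 + S(-16))*366 = (-362 + 4*(-16))*366 = (-362 - 64)*366 = -426*366 = -155916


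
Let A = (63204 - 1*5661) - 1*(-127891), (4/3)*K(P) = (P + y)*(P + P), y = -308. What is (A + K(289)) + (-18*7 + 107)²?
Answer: 355117/2 ≈ 1.7756e+5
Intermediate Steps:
K(P) = 3*P*(-308 + P)/2 (K(P) = 3*((P - 308)*(P + P))/4 = 3*((-308 + P)*(2*P))/4 = 3*(2*P*(-308 + P))/4 = 3*P*(-308 + P)/2)
A = 185434 (A = (63204 - 5661) + 127891 = 57543 + 127891 = 185434)
(A + K(289)) + (-18*7 + 107)² = (185434 + (3/2)*289*(-308 + 289)) + (-18*7 + 107)² = (185434 + (3/2)*289*(-19)) + (-126 + 107)² = (185434 - 16473/2) + (-19)² = 354395/2 + 361 = 355117/2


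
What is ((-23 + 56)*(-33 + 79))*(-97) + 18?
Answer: -147228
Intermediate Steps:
((-23 + 56)*(-33 + 79))*(-97) + 18 = (33*46)*(-97) + 18 = 1518*(-97) + 18 = -147246 + 18 = -147228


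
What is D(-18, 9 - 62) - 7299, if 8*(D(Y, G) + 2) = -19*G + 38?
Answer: -57363/8 ≈ -7170.4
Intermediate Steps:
D(Y, G) = 11/4 - 19*G/8 (D(Y, G) = -2 + (-19*G + 38)/8 = -2 + (38 - 19*G)/8 = -2 + (19/4 - 19*G/8) = 11/4 - 19*G/8)
D(-18, 9 - 62) - 7299 = (11/4 - 19*(9 - 62)/8) - 7299 = (11/4 - 19/8*(-53)) - 7299 = (11/4 + 1007/8) - 7299 = 1029/8 - 7299 = -57363/8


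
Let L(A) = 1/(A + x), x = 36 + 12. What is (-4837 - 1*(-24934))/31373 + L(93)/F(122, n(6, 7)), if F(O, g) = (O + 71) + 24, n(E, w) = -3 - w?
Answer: 614939282/959919681 ≈ 0.64062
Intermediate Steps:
x = 48
L(A) = 1/(48 + A) (L(A) = 1/(A + 48) = 1/(48 + A))
F(O, g) = 95 + O (F(O, g) = (71 + O) + 24 = 95 + O)
(-4837 - 1*(-24934))/31373 + L(93)/F(122, n(6, 7)) = (-4837 - 1*(-24934))/31373 + 1/((48 + 93)*(95 + 122)) = (-4837 + 24934)*(1/31373) + 1/(141*217) = 20097*(1/31373) + (1/141)*(1/217) = 20097/31373 + 1/30597 = 614939282/959919681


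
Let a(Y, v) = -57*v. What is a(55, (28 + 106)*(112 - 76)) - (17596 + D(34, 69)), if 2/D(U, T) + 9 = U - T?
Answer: -6436407/22 ≈ -2.9256e+5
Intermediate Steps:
D(U, T) = 2/(-9 + U - T) (D(U, T) = 2/(-9 + (U - T)) = 2/(-9 + U - T))
a(55, (28 + 106)*(112 - 76)) - (17596 + D(34, 69)) = -57*(28 + 106)*(112 - 76) - (17596 - 2/(9 + 69 - 1*34)) = -7638*36 - (17596 - 2/(9 + 69 - 34)) = -57*4824 - (17596 - 2/44) = -274968 - (17596 - 2*1/44) = -274968 - (17596 - 1/22) = -274968 - 1*387111/22 = -274968 - 387111/22 = -6436407/22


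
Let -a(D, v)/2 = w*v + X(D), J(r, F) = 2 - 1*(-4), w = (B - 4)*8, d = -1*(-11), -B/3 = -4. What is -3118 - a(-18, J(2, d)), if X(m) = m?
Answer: -2386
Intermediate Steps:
B = 12 (B = -3*(-4) = 12)
d = 11
w = 64 (w = (12 - 4)*8 = 8*8 = 64)
J(r, F) = 6 (J(r, F) = 2 + 4 = 6)
a(D, v) = -128*v - 2*D (a(D, v) = -2*(64*v + D) = -2*(D + 64*v) = -128*v - 2*D)
-3118 - a(-18, J(2, d)) = -3118 - (-128*6 - 2*(-18)) = -3118 - (-768 + 36) = -3118 - 1*(-732) = -3118 + 732 = -2386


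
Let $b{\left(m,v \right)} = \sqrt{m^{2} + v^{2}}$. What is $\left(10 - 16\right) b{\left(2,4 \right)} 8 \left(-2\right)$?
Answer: $192 \sqrt{5} \approx 429.33$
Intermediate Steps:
$\left(10 - 16\right) b{\left(2,4 \right)} 8 \left(-2\right) = \left(10 - 16\right) \sqrt{2^{2} + 4^{2}} \cdot 8 \left(-2\right) = \left(10 - 16\right) \sqrt{4 + 16} \left(-16\right) = - 6 \sqrt{20} \left(-16\right) = - 6 \cdot 2 \sqrt{5} \left(-16\right) = - 12 \sqrt{5} \left(-16\right) = 192 \sqrt{5}$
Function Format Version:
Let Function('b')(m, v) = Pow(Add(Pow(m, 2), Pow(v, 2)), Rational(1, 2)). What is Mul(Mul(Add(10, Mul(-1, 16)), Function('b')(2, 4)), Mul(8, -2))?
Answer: Mul(192, Pow(5, Rational(1, 2))) ≈ 429.33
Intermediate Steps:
Mul(Mul(Add(10, Mul(-1, 16)), Function('b')(2, 4)), Mul(8, -2)) = Mul(Mul(Add(10, Mul(-1, 16)), Pow(Add(Pow(2, 2), Pow(4, 2)), Rational(1, 2))), Mul(8, -2)) = Mul(Mul(Add(10, -16), Pow(Add(4, 16), Rational(1, 2))), -16) = Mul(Mul(-6, Pow(20, Rational(1, 2))), -16) = Mul(Mul(-6, Mul(2, Pow(5, Rational(1, 2)))), -16) = Mul(Mul(-12, Pow(5, Rational(1, 2))), -16) = Mul(192, Pow(5, Rational(1, 2)))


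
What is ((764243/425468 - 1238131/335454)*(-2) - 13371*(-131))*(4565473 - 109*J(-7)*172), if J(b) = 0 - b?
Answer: 92379084941222840271969/11893745206 ≈ 7.7670e+12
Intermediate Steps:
J(b) = -b
((764243/425468 - 1238131/335454)*(-2) - 13371*(-131))*(4565473 - 109*J(-7)*172) = ((764243/425468 - 1238131/335454)*(-2) - 13371*(-131))*(4565473 - (-109)*(-7)*172) = ((764243*(1/425468) - 1238131*1/335454)*(-2) + 1751601)*(4565473 - 109*7*172) = ((764243/425468 - 1238131/335454)*(-2) + 1751601)*(4565473 - 763*172) = (-135208374493/71362471236*(-2) + 1751601)*(4565473 - 131236) = (135208374493/35681235618 + 1751601)*4434237 = (62499423198098911/35681235618)*4434237 = 92379084941222840271969/11893745206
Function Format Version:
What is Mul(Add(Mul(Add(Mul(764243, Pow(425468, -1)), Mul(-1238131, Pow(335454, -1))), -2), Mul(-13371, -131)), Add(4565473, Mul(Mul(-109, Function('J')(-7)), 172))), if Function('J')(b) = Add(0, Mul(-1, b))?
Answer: Rational(92379084941222840271969, 11893745206) ≈ 7.7670e+12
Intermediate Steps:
Function('J')(b) = Mul(-1, b)
Mul(Add(Mul(Add(Mul(764243, Pow(425468, -1)), Mul(-1238131, Pow(335454, -1))), -2), Mul(-13371, -131)), Add(4565473, Mul(Mul(-109, Function('J')(-7)), 172))) = Mul(Add(Mul(Add(Mul(764243, Pow(425468, -1)), Mul(-1238131, Pow(335454, -1))), -2), Mul(-13371, -131)), Add(4565473, Mul(Mul(-109, Mul(-1, -7)), 172))) = Mul(Add(Mul(Add(Mul(764243, Rational(1, 425468)), Mul(-1238131, Rational(1, 335454))), -2), 1751601), Add(4565473, Mul(Mul(-109, 7), 172))) = Mul(Add(Mul(Add(Rational(764243, 425468), Rational(-1238131, 335454)), -2), 1751601), Add(4565473, Mul(-763, 172))) = Mul(Add(Mul(Rational(-135208374493, 71362471236), -2), 1751601), Add(4565473, -131236)) = Mul(Add(Rational(135208374493, 35681235618), 1751601), 4434237) = Mul(Rational(62499423198098911, 35681235618), 4434237) = Rational(92379084941222840271969, 11893745206)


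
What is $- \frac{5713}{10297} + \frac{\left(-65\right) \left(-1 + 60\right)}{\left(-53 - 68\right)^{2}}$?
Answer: $- \frac{123133028}{150758377} \approx -0.81676$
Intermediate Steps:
$- \frac{5713}{10297} + \frac{\left(-65\right) \left(-1 + 60\right)}{\left(-53 - 68\right)^{2}} = \left(-5713\right) \frac{1}{10297} + \frac{\left(-65\right) 59}{\left(-121\right)^{2}} = - \frac{5713}{10297} - \frac{3835}{14641} = - \frac{123133028}{150758377}$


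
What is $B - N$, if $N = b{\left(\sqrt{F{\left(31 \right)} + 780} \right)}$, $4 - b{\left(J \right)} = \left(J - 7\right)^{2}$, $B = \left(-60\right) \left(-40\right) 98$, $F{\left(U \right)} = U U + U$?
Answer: $237017 - 28 \sqrt{443} \approx 2.3643 \cdot 10^{5}$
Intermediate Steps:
$F{\left(U \right)} = U + U^{2}$ ($F{\left(U \right)} = U^{2} + U = U + U^{2}$)
$B = 235200$ ($B = 2400 \cdot 98 = 235200$)
$b{\left(J \right)} = 4 - \left(-7 + J\right)^{2}$ ($b{\left(J \right)} = 4 - \left(J - 7\right)^{2} = 4 - \left(-7 + J\right)^{2}$)
$N = 4 - \left(-7 + 2 \sqrt{443}\right)^{2}$ ($N = 4 - \left(-7 + \sqrt{31 \left(1 + 31\right) + 780}\right)^{2} = 4 - \left(-7 + \sqrt{31 \cdot 32 + 780}\right)^{2} = 4 - \left(-7 + \sqrt{992 + 780}\right)^{2} = 4 - \left(-7 + \sqrt{1772}\right)^{2} = 4 - \left(-7 + 2 \sqrt{443}\right)^{2} \approx -1227.7$)
$B - N = 235200 - \left(-1817 + 28 \sqrt{443}\right) = 235200 + \left(1817 - 28 \sqrt{443}\right) = 237017 - 28 \sqrt{443}$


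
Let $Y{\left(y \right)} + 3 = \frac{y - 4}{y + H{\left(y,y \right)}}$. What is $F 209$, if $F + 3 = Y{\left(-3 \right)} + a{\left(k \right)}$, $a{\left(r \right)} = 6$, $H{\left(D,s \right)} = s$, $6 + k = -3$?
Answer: $\frac{1463}{6} \approx 243.83$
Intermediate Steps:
$k = -9$ ($k = -6 - 3 = -9$)
$Y{\left(y \right)} = -3 + \frac{-4 + y}{2 y}$ ($Y{\left(y \right)} = -3 + \frac{y - 4}{y + y} = -3 + \frac{-4 + y}{2 y}$)
$F = \frac{7}{6}$ ($F = -3 + \left(\left(- \frac{5}{2} - \frac{2}{-3}\right) + 6\right) = -3 + \left(\left(- \frac{5}{2} - - \frac{2}{3}\right) + 6\right) = -3 + \left(\left(- \frac{5}{2} + \frac{2}{3}\right) + 6\right) = -3 + \left(- \frac{11}{6} + 6\right) = -3 + \frac{25}{6} = \frac{7}{6} \approx 1.1667$)
$F 209 = \frac{7}{6} \cdot 209 = \frac{1463}{6}$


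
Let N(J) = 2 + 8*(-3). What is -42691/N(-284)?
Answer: 3881/2 ≈ 1940.5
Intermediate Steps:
N(J) = -22 (N(J) = 2 - 24 = -22)
-42691/N(-284) = -42691/(-22) = -42691*(-1/22) = 3881/2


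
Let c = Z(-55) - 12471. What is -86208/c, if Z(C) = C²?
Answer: 43104/4723 ≈ 9.1264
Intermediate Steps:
c = -9446 (c = (-55)² - 12471 = 3025 - 12471 = -9446)
-86208/c = -86208/(-9446) = -86208*(-1)/9446 = -1*(-43104/4723) = 43104/4723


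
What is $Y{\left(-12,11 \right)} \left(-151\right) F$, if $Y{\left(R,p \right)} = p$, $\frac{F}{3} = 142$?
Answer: $-707586$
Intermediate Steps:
$F = 426$ ($F = 3 \cdot 142 = 426$)
$Y{\left(-12,11 \right)} \left(-151\right) F = 11 \left(-151\right) 426 = \left(-1661\right) 426 = -707586$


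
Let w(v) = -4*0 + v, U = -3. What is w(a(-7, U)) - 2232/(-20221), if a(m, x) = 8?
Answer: 164000/20221 ≈ 8.1104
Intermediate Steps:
w(v) = v (w(v) = 0 + v = v)
w(a(-7, U)) - 2232/(-20221) = 8 - 2232/(-20221) = 8 - 2232*(-1/20221) = 8 + 2232/20221 = 164000/20221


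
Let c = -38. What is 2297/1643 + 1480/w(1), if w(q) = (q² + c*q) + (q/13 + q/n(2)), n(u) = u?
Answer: -61047381/1555921 ≈ -39.236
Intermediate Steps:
w(q) = q² - 973*q/26 (w(q) = (q² - 38*q) + (q/13 + q/2) = (q² - 38*q) + 15*q/26 = q² - 973*q/26)
2297/1643 + 1480/w(1) = 2297/1643 + 1480/(((1/26)*1*(-973 + 26*1))) = 2297*(1/1643) + 1480/(((1/26)*1*(-973 + 26))) = 2297/1643 + 1480/(((1/26)*1*(-947))) = 2297/1643 + 1480/(-947/26) = 2297/1643 + 1480*(-26/947) = 2297/1643 - 38480/947 = -61047381/1555921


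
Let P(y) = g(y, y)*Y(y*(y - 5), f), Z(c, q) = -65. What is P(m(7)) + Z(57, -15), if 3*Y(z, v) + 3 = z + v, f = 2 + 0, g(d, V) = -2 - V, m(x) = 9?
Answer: -580/3 ≈ -193.33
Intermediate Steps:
f = 2
Y(z, v) = -1 + v/3 + z/3 (Y(z, v) = -1 + (z + v)/3 = -1 + (v + z)/3 = -1 + (v/3 + z/3) = -1 + v/3 + z/3)
P(y) = (-2 - y)*(-⅓ + y*(-5 + y)/3) (P(y) = (-2 - y)*(-1 + (⅓)*2 + (y*(y - 5))/3) = (-2 - y)*(-1 + ⅔ + (y*(-5 + y))/3) = (-2 - y)*(-1 + ⅔ + y*(-5 + y)/3) = (-2 - y)*(-⅓ + y*(-5 + y)/3))
P(m(7)) + Z(57, -15) = -(-1 + 9*(-5 + 9))*(2 + 9)/3 - 65 = -⅓*(-1 + 9*4)*11 - 65 = -⅓*(-1 + 36)*11 - 65 = -⅓*35*11 - 65 = -385/3 - 65 = -580/3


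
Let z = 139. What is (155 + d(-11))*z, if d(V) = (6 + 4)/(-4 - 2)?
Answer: 63940/3 ≈ 21313.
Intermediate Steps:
d(V) = -5/3 (d(V) = 10/(-6) = 10*(-⅙) = -5/3)
(155 + d(-11))*z = (155 - 5/3)*139 = (460/3)*139 = 63940/3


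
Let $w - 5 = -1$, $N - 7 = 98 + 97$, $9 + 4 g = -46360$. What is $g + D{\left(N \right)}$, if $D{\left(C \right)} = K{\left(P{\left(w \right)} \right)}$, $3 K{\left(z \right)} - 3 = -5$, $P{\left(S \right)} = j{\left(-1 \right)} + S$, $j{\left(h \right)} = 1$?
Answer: $- \frac{139115}{12} \approx -11593.0$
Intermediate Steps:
$g = - \frac{46369}{4}$ ($g = - \frac{9}{4} + \frac{1}{4} \left(-46360\right) = - \frac{9}{4} - 11590 = - \frac{46369}{4} \approx -11592.0$)
$N = 202$ ($N = 7 + \left(98 + 97\right) = 7 + 195 = 202$)
$w = 4$ ($w = 5 - 1 = 4$)
$P{\left(S \right)} = 1 + S$
$K{\left(z \right)} = - \frac{2}{3}$ ($K{\left(z \right)} = 1 + \frac{1}{3} \left(-5\right) = 1 - \frac{5}{3} = - \frac{2}{3}$)
$D{\left(C \right)} = - \frac{2}{3}$
$g + D{\left(N \right)} = - \frac{46369}{4} - \frac{2}{3} = - \frac{139115}{12}$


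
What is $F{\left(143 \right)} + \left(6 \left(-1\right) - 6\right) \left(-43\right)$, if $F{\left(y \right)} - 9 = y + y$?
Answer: $811$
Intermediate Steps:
$F{\left(y \right)} = 9 + 2 y$ ($F{\left(y \right)} = 9 + \left(y + y\right) = 9 + 2 y$)
$F{\left(143 \right)} + \left(6 \left(-1\right) - 6\right) \left(-43\right) = \left(9 + 2 \cdot 143\right) + \left(6 \left(-1\right) - 6\right) \left(-43\right) = \left(9 + 286\right) + \left(-6 - 6\right) \left(-43\right) = 295 - -516 = 295 + 516 = 811$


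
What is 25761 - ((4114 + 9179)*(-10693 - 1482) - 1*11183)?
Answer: 161879219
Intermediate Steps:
25761 - ((4114 + 9179)*(-10693 - 1482) - 1*11183) = 25761 - (13293*(-12175) - 11183) = 25761 - (-161842275 - 11183) = 25761 - 1*(-161853458) = 25761 + 161853458 = 161879219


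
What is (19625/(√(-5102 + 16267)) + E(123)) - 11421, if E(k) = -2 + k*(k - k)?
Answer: -11423 + 3925*√11165/2233 ≈ -11237.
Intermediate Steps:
E(k) = -2 (E(k) = -2 + k*0 = -2 + 0 = -2)
(19625/(√(-5102 + 16267)) + E(123)) - 11421 = (19625/(√(-5102 + 16267)) - 2) - 11421 = (19625/(√11165) - 2) - 11421 = (19625*(√11165/11165) - 2) - 11421 = (3925*√11165/2233 - 2) - 11421 = (-2 + 3925*√11165/2233) - 11421 = -11423 + 3925*√11165/2233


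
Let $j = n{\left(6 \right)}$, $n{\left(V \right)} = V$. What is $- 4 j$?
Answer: $-24$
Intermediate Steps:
$j = 6$
$- 4 j = \left(-4\right) 6 = -24$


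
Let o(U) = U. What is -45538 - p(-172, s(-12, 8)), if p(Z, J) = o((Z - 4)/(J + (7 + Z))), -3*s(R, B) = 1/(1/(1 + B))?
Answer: -956320/21 ≈ -45539.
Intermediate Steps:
s(R, B) = -1/3 - B/3 (s(R, B) = -(1/3 + B/3) = -(1 + B)/3 = -1/3 - B/3)
p(Z, J) = (-4 + Z)/(7 + J + Z) (p(Z, J) = (Z - 4)/(J + (7 + Z)) = (-4 + Z)/(7 + J + Z))
-45538 - p(-172, s(-12, 8)) = -45538 - (-4 - 172)/(7 + (-1/3 - 1/3*8) - 172) = -45538 - (-176)/(7 + (-1/3 - 8/3) - 172) = -45538 - (-176)/(7 - 3 - 172) = -45538 - (-176)/(-168) = -45538 - (-1)*(-176)/168 = -45538 - 1*22/21 = -45538 - 22/21 = -956320/21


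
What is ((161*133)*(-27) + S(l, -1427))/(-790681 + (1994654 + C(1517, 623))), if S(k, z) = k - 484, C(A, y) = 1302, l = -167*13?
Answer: -580806/1205275 ≈ -0.48189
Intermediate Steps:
l = -2171
S(k, z) = -484 + k
((161*133)*(-27) + S(l, -1427))/(-790681 + (1994654 + C(1517, 623))) = ((161*133)*(-27) + (-484 - 2171))/(-790681 + (1994654 + 1302)) = (21413*(-27) - 2655)/(-790681 + 1995956) = (-578151 - 2655)/1205275 = -580806*1/1205275 = -580806/1205275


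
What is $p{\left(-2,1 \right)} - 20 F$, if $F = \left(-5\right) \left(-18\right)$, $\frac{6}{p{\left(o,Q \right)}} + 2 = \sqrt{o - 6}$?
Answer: $-1801 - i \sqrt{2} \approx -1801.0 - 1.4142 i$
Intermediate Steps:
$p{\left(o,Q \right)} = \frac{6}{-2 + \sqrt{-6 + o}}$ ($p{\left(o,Q \right)} = \frac{6}{-2 + \sqrt{o - 6}} = \frac{6}{-2 + \sqrt{-6 + o}}$)
$F = 90$
$p{\left(-2,1 \right)} - 20 F = \frac{6}{-2 + \sqrt{-6 - 2}} - 1800 = \frac{6}{-2 + \sqrt{-8}} - 1800 = \frac{6}{-2 + 2 i \sqrt{2}} - 1800 = -1800 + \frac{6}{-2 + 2 i \sqrt{2}}$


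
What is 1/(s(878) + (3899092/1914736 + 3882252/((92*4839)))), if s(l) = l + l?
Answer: 17758697716/31375300619187 ≈ 0.00056601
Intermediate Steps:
s(l) = 2*l
1/(s(878) + (3899092/1914736 + 3882252/((92*4839)))) = 1/(2*878 + (3899092/1914736 + 3882252/((92*4839)))) = 1/(1756 + (3899092*(1/1914736) + 3882252/445188)) = 1/(1756 + (974773/478684 + 3882252*(1/445188))) = 1/(1756 + (974773/478684 + 323521/37099)) = 1/(1756 + 191027429891/17758697716) = 1/(31375300619187/17758697716) = 17758697716/31375300619187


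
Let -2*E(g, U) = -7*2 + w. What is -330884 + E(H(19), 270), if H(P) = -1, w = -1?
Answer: -661753/2 ≈ -3.3088e+5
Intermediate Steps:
E(g, U) = 15/2 (E(g, U) = -(-7*2 - 1)/2 = -(-14 - 1)/2 = -½*(-15) = 15/2)
-330884 + E(H(19), 270) = -330884 + 15/2 = -661753/2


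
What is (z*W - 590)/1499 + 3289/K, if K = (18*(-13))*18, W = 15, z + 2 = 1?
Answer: -575267/485676 ≈ -1.1845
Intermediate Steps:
z = -1 (z = -2 + 1 = -1)
K = -4212 (K = -234*18 = -4212)
(z*W - 590)/1499 + 3289/K = (-1*15 - 590)/1499 + 3289/(-4212) = (-15 - 590)*(1/1499) + 3289*(-1/4212) = -605*1/1499 - 253/324 = -605/1499 - 253/324 = -575267/485676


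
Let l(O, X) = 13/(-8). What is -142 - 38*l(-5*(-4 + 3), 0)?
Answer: -321/4 ≈ -80.250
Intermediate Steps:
l(O, X) = -13/8 (l(O, X) = 13*(-1/8) = -13/8)
-142 - 38*l(-5*(-4 + 3), 0) = -142 - 38*(-13/8) = -142 + 247/4 = -321/4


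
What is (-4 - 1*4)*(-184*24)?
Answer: 35328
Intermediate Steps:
(-4 - 1*4)*(-184*24) = (-4 - 4)*(-4416) = -8*(-4416) = 35328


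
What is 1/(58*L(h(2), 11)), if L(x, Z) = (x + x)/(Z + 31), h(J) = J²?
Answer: 21/232 ≈ 0.090517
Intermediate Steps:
L(x, Z) = 2*x/(31 + Z) (L(x, Z) = (2*x)/(31 + Z) = 2*x/(31 + Z))
1/(58*L(h(2), 11)) = 1/(58*((2*2²/(31 + 11)))) = 1/(58*((2*4/42))) = 1/(58*((2*4*(1/42)))) = 1/(58*(4/21)) = (1/58)*(21/4) = 21/232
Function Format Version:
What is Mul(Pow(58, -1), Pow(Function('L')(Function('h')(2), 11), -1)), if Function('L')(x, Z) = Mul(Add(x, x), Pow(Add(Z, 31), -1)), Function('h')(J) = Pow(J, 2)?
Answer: Rational(21, 232) ≈ 0.090517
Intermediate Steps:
Function('L')(x, Z) = Mul(2, x, Pow(Add(31, Z), -1)) (Function('L')(x, Z) = Mul(Mul(2, x), Pow(Add(31, Z), -1)) = Mul(2, x, Pow(Add(31, Z), -1)))
Mul(Pow(58, -1), Pow(Function('L')(Function('h')(2), 11), -1)) = Mul(Pow(58, -1), Pow(Mul(2, Pow(2, 2), Pow(Add(31, 11), -1)), -1)) = Mul(Rational(1, 58), Pow(Mul(2, 4, Pow(42, -1)), -1)) = Mul(Rational(1, 58), Pow(Mul(2, 4, Rational(1, 42)), -1)) = Mul(Rational(1, 58), Pow(Rational(4, 21), -1)) = Mul(Rational(1, 58), Rational(21, 4)) = Rational(21, 232)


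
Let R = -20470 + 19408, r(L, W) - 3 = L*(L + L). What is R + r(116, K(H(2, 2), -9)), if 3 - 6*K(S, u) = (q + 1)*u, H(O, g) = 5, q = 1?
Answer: 25853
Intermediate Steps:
K(S, u) = 1/2 - u/3 (K(S, u) = 1/2 - (1 + 1)*u/6 = 1/2 - u/3)
r(L, W) = 3 + 2*L**2 (r(L, W) = 3 + L*(L + L) = 3 + L*(2*L) = 3 + 2*L**2)
R = -1062
R + r(116, K(H(2, 2), -9)) = -1062 + (3 + 2*116**2) = -1062 + (3 + 2*13456) = -1062 + (3 + 26912) = -1062 + 26915 = 25853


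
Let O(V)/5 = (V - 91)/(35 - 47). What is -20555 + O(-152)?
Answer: -81815/4 ≈ -20454.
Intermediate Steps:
O(V) = 455/12 - 5*V/12 (O(V) = 5*((V - 91)/(35 - 47)) = 5*((-91 + V)/(-12)) = 5*((-91 + V)*(-1/12)) = 5*(91/12 - V/12) = 455/12 - 5*V/12)
-20555 + O(-152) = -20555 + (455/12 - 5/12*(-152)) = -20555 + (455/12 + 190/3) = -20555 + 405/4 = -81815/4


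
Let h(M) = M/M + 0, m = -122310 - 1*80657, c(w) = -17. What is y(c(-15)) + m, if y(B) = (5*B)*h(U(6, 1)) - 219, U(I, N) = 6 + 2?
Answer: -203271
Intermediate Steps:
m = -202967 (m = -122310 - 80657 = -202967)
U(I, N) = 8
h(M) = 1 (h(M) = 1 + 0 = 1)
y(B) = -219 + 5*B (y(B) = (5*B)*1 - 219 = 5*B - 219 = -219 + 5*B)
y(c(-15)) + m = (-219 + 5*(-17)) - 202967 = (-219 - 85) - 202967 = -304 - 202967 = -203271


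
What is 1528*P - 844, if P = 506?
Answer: 772324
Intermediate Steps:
1528*P - 844 = 1528*506 - 844 = 773168 - 844 = 772324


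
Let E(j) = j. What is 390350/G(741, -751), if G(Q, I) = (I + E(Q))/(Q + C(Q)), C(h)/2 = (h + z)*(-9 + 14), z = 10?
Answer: -322077785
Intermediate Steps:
C(h) = 100 + 10*h (C(h) = 2*((h + 10)*(-9 + 14)) = 2*((10 + h)*5) = 2*(50 + 5*h) = 100 + 10*h)
G(Q, I) = (I + Q)/(100 + 11*Q) (G(Q, I) = (I + Q)/(Q + (100 + 10*Q)) = (I + Q)/(100 + 11*Q))
390350/G(741, -751) = 390350/(((-751 + 741)/(100 + 11*741))) = 390350/((-10/(100 + 8151))) = 390350/((-10/8251)) = 390350/(((1/8251)*(-10))) = 390350/(-10/8251) = 390350*(-8251/10) = -322077785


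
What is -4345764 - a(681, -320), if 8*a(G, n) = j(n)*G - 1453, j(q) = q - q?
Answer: -34764659/8 ≈ -4.3456e+6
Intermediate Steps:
j(q) = 0
a(G, n) = -1453/8 (a(G, n) = (0*G - 1453)/8 = (0 - 1453)/8 = (1/8)*(-1453) = -1453/8)
-4345764 - a(681, -320) = -4345764 - 1*(-1453/8) = -4345764 + 1453/8 = -34764659/8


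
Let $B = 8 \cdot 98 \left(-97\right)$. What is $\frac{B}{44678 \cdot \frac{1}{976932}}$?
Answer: $- \frac{37146862368}{22339} \approx -1.6629 \cdot 10^{6}$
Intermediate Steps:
$B = -76048$ ($B = 784 \left(-97\right) = -76048$)
$\frac{B}{44678 \cdot \frac{1}{976932}} = - \frac{76048}{44678 \cdot \frac{1}{976932}} = - \frac{76048}{\frac{22339}{488466}} = \left(-76048\right) \frac{488466}{22339} = - \frac{37146862368}{22339}$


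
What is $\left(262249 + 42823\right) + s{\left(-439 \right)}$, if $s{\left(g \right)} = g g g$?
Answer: $-84299447$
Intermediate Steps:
$s{\left(g \right)} = g^{3}$ ($s{\left(g \right)} = g^{2} g = g^{3}$)
$\left(262249 + 42823\right) + s{\left(-439 \right)} = \left(262249 + 42823\right) + \left(-439\right)^{3} = 305072 - 84604519 = -84299447$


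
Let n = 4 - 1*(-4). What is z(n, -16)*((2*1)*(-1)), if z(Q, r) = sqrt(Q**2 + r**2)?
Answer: -16*sqrt(5) ≈ -35.777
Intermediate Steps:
n = 8 (n = 4 + 4 = 8)
z(n, -16)*((2*1)*(-1)) = sqrt(8**2 + (-16)**2)*((2*1)*(-1)) = sqrt(64 + 256)*(2*(-1)) = sqrt(320)*(-2) = (8*sqrt(5))*(-2) = -16*sqrt(5)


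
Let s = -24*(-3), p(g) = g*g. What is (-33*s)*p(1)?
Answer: -2376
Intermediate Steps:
p(g) = g**2
s = 72
(-33*s)*p(1) = -33*72*1**2 = -2376*1 = -2376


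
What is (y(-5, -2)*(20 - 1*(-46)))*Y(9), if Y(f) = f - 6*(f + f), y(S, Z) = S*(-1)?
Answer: -32670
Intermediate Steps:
y(S, Z) = -S
Y(f) = -11*f (Y(f) = f - 12*f = -11*f)
(y(-5, -2)*(20 - 1*(-46)))*Y(9) = ((-1*(-5))*(20 - 1*(-46)))*(-11*9) = (5*(20 + 46))*(-99) = (5*66)*(-99) = 330*(-99) = -32670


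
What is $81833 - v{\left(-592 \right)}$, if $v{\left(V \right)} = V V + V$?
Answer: $-268039$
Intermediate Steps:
$v{\left(V \right)} = V + V^{2}$ ($v{\left(V \right)} = V^{2} + V = V + V^{2}$)
$81833 - v{\left(-592 \right)} = 81833 - - 592 \left(1 - 592\right) = 81833 - \left(-592\right) \left(-591\right) = 81833 - 349872 = -268039$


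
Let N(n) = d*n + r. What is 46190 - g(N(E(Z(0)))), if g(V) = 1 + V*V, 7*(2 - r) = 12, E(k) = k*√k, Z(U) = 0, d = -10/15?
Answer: 2263257/49 ≈ 46189.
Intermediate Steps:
d = -⅔ (d = -10*1/15 = -⅔ ≈ -0.66667)
E(k) = k^(3/2)
r = 2/7 (r = 2 - ⅐*12 = 2 - 12/7 = 2/7 ≈ 0.28571)
N(n) = 2/7 - 2*n/3 (N(n) = -2*n/3 + 2/7 = 2/7 - 2*n/3)
g(V) = 1 + V²
46190 - g(N(E(Z(0)))) = 46190 - (1 + (2/7 - 2*0^(3/2)/3)²) = 46190 - (1 + (2/7 - ⅔*0)²) = 46190 - (1 + (2/7 + 0)²) = 46190 - (1 + (2/7)²) = 46190 - (1 + 4/49) = 46190 - 1*53/49 = 46190 - 53/49 = 2263257/49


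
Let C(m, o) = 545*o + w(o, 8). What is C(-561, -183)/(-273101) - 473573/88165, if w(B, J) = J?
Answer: -120540828918/24077949665 ≈ -5.0063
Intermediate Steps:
C(m, o) = 8 + 545*o (C(m, o) = 545*o + 8 = 8 + 545*o)
C(-561, -183)/(-273101) - 473573/88165 = (8 + 545*(-183))/(-273101) - 473573/88165 = (8 - 99735)*(-1/273101) - 473573*1/88165 = -99727*(-1/273101) - 473573/88165 = 99727/273101 - 473573/88165 = -120540828918/24077949665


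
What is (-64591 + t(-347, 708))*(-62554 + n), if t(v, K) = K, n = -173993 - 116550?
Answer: 22556895651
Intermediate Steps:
n = -290543
(-64591 + t(-347, 708))*(-62554 + n) = (-64591 + 708)*(-62554 - 290543) = -63883*(-353097) = 22556895651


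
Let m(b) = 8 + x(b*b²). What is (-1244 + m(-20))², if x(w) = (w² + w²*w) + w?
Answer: 262078477552481877303696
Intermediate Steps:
x(w) = w + w² + w³ (x(w) = (w² + w³) + w = w + w² + w³)
m(b) = 8 + b³*(1 + b³ + b⁶) (m(b) = 8 + (b*b²)*(1 + b*b² + (b*b²)²) = 8 + b³*(1 + b³ + (b³)²) = 8 + b³*(1 + b³ + b⁶))
(-1244 + m(-20))² = (-1244 + (8 + (-20)³ + (-20)⁶ + (-20)⁹))² = (-1244 + (8 - 8000 + 64000000 - 512000000000))² = (-1244 - 511936007992)² = (-511936009236)² = 262078477552481877303696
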